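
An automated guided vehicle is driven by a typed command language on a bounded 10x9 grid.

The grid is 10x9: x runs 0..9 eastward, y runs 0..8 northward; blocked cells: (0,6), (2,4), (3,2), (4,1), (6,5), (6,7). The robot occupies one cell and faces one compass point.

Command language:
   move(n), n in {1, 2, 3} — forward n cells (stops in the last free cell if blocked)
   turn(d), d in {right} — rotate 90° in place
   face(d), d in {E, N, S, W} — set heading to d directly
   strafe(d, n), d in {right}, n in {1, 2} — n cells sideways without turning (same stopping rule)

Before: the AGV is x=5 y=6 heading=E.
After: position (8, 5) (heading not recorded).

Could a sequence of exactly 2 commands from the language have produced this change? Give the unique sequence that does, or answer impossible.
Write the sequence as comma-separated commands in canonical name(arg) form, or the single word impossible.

key: running strafe(right, 1) before move(3) would end elsewhere — order is forced
initial: x=5 y=6 heading=E
1. move(3) → x=8 y=6 heading=E
2. strafe(right, 1) → x=8 y=5 heading=E
uniquely the one of 100 2-step routes that fits.

move(3), strafe(right, 1)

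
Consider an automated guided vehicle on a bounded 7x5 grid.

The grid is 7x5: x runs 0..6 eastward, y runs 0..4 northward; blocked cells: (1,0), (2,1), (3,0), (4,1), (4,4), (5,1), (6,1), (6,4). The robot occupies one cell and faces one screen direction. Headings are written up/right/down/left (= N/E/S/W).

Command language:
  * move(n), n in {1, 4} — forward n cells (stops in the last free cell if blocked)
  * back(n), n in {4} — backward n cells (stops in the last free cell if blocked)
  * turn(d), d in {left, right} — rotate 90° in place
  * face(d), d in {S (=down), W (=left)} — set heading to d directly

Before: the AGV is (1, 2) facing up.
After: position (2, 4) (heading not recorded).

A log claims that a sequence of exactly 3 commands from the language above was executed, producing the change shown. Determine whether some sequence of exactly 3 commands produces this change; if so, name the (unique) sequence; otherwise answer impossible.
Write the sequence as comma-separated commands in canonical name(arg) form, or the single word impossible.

key: move(4) runs into the grid edge before its full distance
t0: (1, 2) facing up
step 1 (move(4)): (1, 4) facing up
step 2 (turn(right)): (1, 4) facing right
step 3 (move(1)): (2, 4) facing right
no rival 3-sequence matches.

move(4), turn(right), move(1)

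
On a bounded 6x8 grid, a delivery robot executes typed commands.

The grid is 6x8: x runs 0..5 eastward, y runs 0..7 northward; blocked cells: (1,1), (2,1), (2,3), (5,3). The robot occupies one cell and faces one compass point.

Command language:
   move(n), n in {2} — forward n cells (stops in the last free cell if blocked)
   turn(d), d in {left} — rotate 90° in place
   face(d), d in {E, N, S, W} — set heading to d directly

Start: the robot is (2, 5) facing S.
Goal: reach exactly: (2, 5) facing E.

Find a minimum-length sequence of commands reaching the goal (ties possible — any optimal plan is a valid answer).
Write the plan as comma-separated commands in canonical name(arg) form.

turn(left)

begin: (2, 5) facing S
step 1 (turn(left)): (2, 5) facing E
minimal: 1 command(s), checked below 1.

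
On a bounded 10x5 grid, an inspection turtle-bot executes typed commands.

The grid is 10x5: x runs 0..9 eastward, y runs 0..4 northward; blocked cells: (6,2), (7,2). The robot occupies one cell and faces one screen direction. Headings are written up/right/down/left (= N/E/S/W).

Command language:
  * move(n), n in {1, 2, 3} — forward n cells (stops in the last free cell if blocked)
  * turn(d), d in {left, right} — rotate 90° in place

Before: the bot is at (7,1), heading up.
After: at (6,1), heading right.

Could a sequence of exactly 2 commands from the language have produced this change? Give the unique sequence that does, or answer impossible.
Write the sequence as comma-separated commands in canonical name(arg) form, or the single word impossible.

checked all 2-command options: none fits.

impossible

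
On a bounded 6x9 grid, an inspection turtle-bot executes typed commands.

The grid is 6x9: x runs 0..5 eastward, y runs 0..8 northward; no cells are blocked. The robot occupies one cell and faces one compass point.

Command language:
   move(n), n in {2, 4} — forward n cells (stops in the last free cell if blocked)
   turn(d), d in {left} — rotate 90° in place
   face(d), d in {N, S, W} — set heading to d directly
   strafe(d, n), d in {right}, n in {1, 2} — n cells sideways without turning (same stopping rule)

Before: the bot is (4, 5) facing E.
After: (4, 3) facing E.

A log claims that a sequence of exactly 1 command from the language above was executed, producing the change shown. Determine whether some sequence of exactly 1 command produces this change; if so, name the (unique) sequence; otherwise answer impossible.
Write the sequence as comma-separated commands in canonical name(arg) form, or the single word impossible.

key: still facing E — the one step turns nothing
begin: (4, 5) facing E
1. strafe(right, 2) → (4, 3) facing E
no other 1-command option fits: unique.

strafe(right, 2)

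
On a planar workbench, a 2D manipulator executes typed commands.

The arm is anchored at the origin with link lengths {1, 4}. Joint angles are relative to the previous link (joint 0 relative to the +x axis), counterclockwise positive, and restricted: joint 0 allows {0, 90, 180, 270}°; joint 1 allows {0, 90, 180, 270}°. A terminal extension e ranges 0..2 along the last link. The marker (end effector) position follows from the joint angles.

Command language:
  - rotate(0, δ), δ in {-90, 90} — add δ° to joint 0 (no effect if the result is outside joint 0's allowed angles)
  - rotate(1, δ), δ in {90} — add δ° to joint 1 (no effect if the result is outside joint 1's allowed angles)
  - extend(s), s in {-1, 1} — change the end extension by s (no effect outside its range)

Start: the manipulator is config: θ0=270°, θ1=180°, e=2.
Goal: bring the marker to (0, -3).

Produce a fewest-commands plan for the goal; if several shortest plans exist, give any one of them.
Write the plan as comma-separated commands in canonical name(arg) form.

initial: config: θ0=270°, θ1=180°, e=2
1. extend(-1) → config: θ0=270°, θ1=180°, e=1
2. extend(-1) → config: θ0=270°, θ1=180°, e=0
3. rotate(0, 90) → config: θ0=0°, θ1=180°, e=0
4. rotate(0, 90) → config: θ0=90°, θ1=180°, e=0
minimal: 4 command(s), checked below 4.

extend(-1), extend(-1), rotate(0, 90), rotate(0, 90)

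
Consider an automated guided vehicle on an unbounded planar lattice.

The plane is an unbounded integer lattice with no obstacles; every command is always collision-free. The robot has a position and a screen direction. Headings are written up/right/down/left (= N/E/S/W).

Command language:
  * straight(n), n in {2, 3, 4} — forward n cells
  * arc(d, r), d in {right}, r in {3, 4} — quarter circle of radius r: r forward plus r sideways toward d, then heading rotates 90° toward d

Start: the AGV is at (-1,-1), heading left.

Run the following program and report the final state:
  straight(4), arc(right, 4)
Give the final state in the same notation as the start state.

at (-9,3), heading up

from: at (-1,-1), heading left
step 1 (straight(4)): at (-5,-1), heading left
step 2 (arc(right, 4)): at (-9,3), heading up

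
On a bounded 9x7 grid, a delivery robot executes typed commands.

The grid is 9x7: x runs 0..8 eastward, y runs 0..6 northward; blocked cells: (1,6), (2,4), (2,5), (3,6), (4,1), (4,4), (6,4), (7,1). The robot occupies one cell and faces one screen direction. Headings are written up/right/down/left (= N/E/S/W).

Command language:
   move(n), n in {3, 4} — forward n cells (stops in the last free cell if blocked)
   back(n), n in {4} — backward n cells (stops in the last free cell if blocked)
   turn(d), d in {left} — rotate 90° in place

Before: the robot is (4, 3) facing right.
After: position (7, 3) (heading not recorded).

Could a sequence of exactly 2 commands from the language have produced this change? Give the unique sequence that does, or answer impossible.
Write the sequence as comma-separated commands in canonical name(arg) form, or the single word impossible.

key: order matters: swapping move(3) and turn(left) lands elsewhere
from: (4, 3) facing right
1. move(3) → (7, 3) facing right
2. turn(left) → (7, 3) facing up
no rival 2-sequence matches.

move(3), turn(left)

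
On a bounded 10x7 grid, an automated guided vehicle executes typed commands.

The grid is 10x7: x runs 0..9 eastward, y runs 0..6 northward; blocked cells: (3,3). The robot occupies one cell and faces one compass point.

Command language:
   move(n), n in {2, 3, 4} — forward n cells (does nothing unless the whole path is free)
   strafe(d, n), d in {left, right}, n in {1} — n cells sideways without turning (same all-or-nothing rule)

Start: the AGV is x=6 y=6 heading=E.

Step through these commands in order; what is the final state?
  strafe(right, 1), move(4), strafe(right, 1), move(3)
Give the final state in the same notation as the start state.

t0: x=6 y=6 heading=E
1. strafe(right, 1) → x=6 y=5 heading=E
2. move(4) → x=6 y=5 heading=E
3. strafe(right, 1) → x=6 y=4 heading=E
4. move(3) → x=9 y=4 heading=E

x=9 y=4 heading=E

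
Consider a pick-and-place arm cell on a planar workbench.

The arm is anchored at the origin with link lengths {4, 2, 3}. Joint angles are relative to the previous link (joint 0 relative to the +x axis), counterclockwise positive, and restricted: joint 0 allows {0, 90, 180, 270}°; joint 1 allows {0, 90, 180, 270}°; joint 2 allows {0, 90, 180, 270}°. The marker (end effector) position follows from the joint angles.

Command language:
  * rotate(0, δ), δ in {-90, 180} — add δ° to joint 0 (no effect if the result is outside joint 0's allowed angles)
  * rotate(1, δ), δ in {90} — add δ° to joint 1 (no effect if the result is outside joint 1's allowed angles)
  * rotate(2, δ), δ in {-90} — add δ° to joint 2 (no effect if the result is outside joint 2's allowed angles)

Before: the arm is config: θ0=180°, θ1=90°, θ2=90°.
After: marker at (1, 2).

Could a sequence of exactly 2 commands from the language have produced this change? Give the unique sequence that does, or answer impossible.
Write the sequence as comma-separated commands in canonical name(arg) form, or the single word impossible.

rotate(0, -90), rotate(0, -90)

start: config: θ0=180°, θ1=90°, θ2=90°
[1] after rotate(0, -90): config: θ0=90°, θ1=90°, θ2=90°
[2] after rotate(0, -90): config: θ0=0°, θ1=90°, θ2=90°
no other 2-command option fits: unique.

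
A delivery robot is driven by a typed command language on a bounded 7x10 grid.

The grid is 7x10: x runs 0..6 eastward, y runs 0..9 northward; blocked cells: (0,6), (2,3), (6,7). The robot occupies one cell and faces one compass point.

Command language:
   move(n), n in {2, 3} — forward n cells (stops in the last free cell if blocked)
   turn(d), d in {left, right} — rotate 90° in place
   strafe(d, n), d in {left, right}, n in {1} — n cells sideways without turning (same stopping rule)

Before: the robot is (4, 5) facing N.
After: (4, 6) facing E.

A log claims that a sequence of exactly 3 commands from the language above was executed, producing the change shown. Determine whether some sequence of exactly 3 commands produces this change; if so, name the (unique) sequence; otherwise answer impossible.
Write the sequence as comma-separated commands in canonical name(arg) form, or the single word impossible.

move(2), turn(right), strafe(right, 1)

key: order matters: swapping move(2) and strafe(right, 1) lands elsewhere
t0: (4, 5) facing N
t=1 move(2) ⇒ (4, 7) facing N
t=2 turn(right) ⇒ (4, 7) facing E
t=3 strafe(right, 1) ⇒ (4, 6) facing E
no other 3-command option fits: unique.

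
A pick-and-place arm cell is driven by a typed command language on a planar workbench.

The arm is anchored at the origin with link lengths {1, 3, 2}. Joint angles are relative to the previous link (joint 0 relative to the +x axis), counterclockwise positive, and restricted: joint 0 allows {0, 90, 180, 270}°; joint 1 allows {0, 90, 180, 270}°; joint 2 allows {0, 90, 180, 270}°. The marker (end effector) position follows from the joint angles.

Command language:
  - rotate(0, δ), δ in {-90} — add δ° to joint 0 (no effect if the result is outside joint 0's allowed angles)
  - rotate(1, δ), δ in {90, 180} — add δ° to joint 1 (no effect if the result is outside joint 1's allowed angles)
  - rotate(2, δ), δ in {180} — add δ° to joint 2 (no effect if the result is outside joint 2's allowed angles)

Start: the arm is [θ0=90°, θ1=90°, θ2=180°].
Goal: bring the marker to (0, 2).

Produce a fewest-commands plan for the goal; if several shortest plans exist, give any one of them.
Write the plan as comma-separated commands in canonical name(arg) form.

begin: [θ0=90°, θ1=90°, θ2=180°]
1. rotate(1, 180) → [θ0=90°, θ1=270°, θ2=180°]
2. rotate(1, 90) → [θ0=90°, θ1=0°, θ2=180°]
minimal: 2 command(s), checked below 2.

rotate(1, 180), rotate(1, 90)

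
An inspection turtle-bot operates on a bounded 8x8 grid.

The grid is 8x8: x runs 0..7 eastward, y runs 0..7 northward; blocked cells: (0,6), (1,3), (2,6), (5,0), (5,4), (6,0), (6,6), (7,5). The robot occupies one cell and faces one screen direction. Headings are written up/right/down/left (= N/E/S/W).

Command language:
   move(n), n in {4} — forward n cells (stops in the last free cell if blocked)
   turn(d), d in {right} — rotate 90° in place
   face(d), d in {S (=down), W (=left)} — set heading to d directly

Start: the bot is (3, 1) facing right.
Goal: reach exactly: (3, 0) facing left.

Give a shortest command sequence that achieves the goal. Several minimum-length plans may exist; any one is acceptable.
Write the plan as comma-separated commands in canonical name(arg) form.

from: (3, 1) facing right
1. turn(right) → (3, 1) facing down
2. move(4) → (3, 0) facing down
3. turn(right) → (3, 0) facing left
shorter routes all fall short; 3 is best.

turn(right), move(4), turn(right)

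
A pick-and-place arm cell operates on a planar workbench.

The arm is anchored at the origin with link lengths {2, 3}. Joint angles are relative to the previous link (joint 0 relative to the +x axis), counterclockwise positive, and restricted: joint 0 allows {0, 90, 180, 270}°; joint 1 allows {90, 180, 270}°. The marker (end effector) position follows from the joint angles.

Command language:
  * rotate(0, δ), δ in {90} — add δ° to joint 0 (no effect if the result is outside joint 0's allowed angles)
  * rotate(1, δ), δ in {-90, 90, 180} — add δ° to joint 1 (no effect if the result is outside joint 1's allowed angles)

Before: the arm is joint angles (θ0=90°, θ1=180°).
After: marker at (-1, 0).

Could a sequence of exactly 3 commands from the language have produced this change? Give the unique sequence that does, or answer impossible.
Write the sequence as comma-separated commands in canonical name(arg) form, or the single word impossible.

t0: joint angles (θ0=90°, θ1=180°)
[1] after rotate(0, 90): joint angles (θ0=180°, θ1=180°)
[2] after rotate(0, 90): joint angles (θ0=270°, θ1=180°)
[3] after rotate(0, 90): joint angles (θ0=0°, θ1=180°)
all 64 alternatives checked — unique.

rotate(0, 90), rotate(0, 90), rotate(0, 90)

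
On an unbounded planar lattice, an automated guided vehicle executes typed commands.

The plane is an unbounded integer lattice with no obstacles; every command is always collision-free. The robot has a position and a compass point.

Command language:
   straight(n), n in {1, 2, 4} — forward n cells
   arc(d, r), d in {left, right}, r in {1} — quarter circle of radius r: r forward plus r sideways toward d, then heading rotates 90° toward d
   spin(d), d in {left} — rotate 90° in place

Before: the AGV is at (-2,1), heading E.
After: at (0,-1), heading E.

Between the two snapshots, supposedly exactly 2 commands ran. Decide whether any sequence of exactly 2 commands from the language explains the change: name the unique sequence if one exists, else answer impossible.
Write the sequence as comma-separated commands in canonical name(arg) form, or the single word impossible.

key: still facing E at the end — net rotation zero over 2 steps
from: at (-2,1), heading E
1. arc(right, 1) → at (-1,0), heading S
2. arc(left, 1) → at (0,-1), heading E
uniquely the one of 36 2-step routes that fits.

arc(right, 1), arc(left, 1)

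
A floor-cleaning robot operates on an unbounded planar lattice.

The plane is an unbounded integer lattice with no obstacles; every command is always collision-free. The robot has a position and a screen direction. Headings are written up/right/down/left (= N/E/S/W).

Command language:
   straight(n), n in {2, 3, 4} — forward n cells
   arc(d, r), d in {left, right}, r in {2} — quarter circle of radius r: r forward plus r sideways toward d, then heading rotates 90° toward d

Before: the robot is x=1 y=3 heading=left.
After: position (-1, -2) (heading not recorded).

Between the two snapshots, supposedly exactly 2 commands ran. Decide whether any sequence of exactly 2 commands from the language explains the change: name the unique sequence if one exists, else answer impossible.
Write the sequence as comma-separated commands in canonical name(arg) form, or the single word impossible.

arc(left, 2), straight(3)

key: running straight(3) before arc(left, 2) would end elsewhere — order is forced
initial: x=1 y=3 heading=left
step 1 (arc(left, 2)): x=-1 y=1 heading=down
step 2 (straight(3)): x=-1 y=-2 heading=down
no other 2-command option fits: unique.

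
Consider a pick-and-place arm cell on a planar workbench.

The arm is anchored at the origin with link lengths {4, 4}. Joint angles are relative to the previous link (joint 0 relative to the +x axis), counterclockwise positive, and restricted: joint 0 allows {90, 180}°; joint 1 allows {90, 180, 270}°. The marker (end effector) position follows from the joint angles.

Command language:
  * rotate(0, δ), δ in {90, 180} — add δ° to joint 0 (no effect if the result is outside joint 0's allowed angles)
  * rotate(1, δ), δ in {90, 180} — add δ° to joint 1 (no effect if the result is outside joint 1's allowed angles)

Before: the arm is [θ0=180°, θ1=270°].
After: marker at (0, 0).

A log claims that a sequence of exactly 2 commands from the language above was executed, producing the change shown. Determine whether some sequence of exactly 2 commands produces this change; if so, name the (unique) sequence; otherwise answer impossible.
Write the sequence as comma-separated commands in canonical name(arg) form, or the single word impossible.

rotate(1, 180), rotate(1, 90)

key: running rotate(1, 90) before rotate(1, 180) would end elsewhere — order is forced
start: [θ0=180°, θ1=270°]
step 1 (rotate(1, 180)): [θ0=180°, θ1=90°]
step 2 (rotate(1, 90)): [θ0=180°, θ1=180°]
all 16 alternatives checked — unique.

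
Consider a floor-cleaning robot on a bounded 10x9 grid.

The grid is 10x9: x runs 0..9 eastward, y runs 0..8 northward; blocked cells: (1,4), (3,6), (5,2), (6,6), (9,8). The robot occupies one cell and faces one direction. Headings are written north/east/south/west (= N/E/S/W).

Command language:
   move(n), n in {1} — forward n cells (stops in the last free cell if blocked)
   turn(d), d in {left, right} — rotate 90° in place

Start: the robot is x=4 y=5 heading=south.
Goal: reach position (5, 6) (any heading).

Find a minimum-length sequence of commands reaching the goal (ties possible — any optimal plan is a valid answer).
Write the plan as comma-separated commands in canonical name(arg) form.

turn(left), move(1), turn(left), move(1)

t0: x=4 y=5 heading=south
[1] after turn(left): x=4 y=5 heading=east
[2] after move(1): x=5 y=5 heading=east
[3] after turn(left): x=5 y=5 heading=north
[4] after move(1): x=5 y=6 heading=north
shorter routes all fall short; 4 is best.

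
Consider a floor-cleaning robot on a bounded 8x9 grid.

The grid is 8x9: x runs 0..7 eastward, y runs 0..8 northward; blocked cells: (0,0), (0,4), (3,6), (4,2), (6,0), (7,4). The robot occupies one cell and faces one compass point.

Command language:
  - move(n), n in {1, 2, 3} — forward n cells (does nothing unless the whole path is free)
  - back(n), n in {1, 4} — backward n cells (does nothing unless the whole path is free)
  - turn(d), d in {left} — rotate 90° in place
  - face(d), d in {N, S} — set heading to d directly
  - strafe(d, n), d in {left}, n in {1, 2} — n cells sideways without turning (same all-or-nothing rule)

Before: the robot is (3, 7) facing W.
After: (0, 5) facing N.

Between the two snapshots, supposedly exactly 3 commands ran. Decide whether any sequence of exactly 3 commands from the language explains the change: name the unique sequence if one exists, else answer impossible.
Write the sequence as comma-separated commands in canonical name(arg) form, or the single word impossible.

move(3), strafe(left, 2), face(N)

key: position moved to (0,5) AND the heading swung to N — translation plus rotation needed
t0: (3, 7) facing W
1. move(3) → (0, 7) facing W
2. strafe(left, 2) → (0, 5) facing W
3. face(N) → (0, 5) facing N
no rival 3-sequence matches.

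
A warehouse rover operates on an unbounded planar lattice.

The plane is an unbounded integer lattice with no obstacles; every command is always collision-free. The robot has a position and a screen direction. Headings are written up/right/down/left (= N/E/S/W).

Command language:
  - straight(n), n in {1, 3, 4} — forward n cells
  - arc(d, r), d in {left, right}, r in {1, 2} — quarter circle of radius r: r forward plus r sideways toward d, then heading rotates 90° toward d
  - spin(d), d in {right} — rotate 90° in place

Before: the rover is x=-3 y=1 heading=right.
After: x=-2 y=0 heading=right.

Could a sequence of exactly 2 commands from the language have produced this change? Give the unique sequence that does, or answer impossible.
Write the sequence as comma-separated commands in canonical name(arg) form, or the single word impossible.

spin(right), arc(left, 1)

key: heading stays E — rotations cancel among the 2 commands
start: x=-3 y=1 heading=right
[1] after spin(right): x=-3 y=1 heading=down
[2] after arc(left, 1): x=-2 y=0 heading=right
uniquely the one of 64 2-step routes that fits.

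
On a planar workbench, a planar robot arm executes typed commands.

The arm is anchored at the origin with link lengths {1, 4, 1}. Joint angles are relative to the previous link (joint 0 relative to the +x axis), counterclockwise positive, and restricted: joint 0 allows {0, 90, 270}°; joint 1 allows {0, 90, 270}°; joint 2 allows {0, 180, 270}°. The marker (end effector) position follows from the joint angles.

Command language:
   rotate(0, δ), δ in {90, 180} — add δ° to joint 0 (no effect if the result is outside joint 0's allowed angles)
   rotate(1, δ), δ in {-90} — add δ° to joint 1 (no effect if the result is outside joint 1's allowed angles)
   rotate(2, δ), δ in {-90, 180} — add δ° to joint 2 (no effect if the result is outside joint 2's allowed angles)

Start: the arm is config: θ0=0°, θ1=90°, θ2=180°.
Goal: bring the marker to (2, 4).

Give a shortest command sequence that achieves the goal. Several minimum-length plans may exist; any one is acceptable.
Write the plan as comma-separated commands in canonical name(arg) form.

rotate(2, 180), rotate(2, -90)

begin: config: θ0=0°, θ1=90°, θ2=180°
t=1 rotate(2, 180) ⇒ config: θ0=0°, θ1=90°, θ2=0°
t=2 rotate(2, -90) ⇒ config: θ0=0°, θ1=90°, θ2=270°
nothing shorter than 2 reaches the goal.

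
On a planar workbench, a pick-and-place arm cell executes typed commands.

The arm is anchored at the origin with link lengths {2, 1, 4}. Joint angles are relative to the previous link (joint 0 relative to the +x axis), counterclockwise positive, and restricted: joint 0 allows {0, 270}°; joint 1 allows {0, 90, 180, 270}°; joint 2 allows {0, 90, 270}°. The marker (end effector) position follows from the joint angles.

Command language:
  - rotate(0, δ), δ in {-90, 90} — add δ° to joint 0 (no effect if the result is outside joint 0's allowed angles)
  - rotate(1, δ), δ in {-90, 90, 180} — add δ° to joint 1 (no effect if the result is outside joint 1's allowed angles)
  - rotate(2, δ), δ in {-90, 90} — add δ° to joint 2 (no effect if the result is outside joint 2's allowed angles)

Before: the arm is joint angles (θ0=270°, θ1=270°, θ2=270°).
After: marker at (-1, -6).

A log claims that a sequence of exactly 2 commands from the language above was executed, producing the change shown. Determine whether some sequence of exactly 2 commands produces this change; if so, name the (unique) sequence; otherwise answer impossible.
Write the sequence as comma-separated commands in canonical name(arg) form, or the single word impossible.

rotate(2, 90), rotate(2, 90)

begin: joint angles (θ0=270°, θ1=270°, θ2=270°)
step 1 (rotate(2, 90)): joint angles (θ0=270°, θ1=270°, θ2=0°)
step 2 (rotate(2, 90)): joint angles (θ0=270°, θ1=270°, θ2=90°)
no rival 2-sequence matches.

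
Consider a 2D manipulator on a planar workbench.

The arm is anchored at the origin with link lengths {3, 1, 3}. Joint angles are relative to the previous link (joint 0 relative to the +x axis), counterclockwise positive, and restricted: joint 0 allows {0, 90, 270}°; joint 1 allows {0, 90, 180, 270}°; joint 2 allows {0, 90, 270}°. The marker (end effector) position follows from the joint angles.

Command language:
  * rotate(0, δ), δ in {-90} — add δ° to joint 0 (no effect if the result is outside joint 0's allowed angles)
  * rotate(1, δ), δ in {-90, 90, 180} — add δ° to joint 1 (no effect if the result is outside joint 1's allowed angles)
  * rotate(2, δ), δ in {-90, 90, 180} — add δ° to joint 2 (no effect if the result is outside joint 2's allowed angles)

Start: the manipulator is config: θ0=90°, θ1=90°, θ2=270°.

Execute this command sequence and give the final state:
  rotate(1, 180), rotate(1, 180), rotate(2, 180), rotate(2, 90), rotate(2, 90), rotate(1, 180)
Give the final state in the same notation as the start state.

initial: config: θ0=90°, θ1=90°, θ2=270°
[1] after rotate(1, 180): config: θ0=90°, θ1=270°, θ2=270°
[2] after rotate(1, 180): config: θ0=90°, θ1=90°, θ2=270°
[3] after rotate(2, 180): config: θ0=90°, θ1=90°, θ2=90°
[4] after rotate(2, 90): config: θ0=90°, θ1=90°, θ2=90°
[5] after rotate(2, 90): config: θ0=90°, θ1=90°, θ2=90°
[6] after rotate(1, 180): config: θ0=90°, θ1=270°, θ2=90°

config: θ0=90°, θ1=270°, θ2=90°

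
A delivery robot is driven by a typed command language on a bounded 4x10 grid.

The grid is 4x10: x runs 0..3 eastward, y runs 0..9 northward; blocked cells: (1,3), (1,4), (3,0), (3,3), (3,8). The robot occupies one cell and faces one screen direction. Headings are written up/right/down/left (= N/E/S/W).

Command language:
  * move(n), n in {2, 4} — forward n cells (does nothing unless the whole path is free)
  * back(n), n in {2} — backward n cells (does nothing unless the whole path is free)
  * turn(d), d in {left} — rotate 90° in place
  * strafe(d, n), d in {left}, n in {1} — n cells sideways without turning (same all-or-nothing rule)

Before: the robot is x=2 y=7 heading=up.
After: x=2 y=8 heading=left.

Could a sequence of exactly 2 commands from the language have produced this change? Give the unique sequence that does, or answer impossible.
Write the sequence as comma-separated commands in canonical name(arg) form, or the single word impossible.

impossible

checked all 2-command options: none fits.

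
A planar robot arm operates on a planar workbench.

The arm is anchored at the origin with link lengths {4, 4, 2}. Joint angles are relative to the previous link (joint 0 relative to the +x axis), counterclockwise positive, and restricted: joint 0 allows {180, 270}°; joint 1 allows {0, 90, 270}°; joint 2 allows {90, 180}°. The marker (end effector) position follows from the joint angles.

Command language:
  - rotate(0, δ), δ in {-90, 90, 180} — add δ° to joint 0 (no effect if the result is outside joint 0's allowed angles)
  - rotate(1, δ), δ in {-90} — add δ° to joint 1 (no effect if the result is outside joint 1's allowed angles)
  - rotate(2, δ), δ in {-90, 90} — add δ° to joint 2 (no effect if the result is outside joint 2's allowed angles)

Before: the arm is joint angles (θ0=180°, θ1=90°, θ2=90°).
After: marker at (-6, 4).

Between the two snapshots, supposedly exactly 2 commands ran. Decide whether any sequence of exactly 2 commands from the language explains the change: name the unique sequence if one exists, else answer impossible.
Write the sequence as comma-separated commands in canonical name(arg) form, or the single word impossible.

initial: joint angles (θ0=180°, θ1=90°, θ2=90°)
1. rotate(1, -90) → joint angles (θ0=180°, θ1=0°, θ2=90°)
2. rotate(1, -90) → joint angles (θ0=180°, θ1=270°, θ2=90°)
no other 2-command option fits: unique.

rotate(1, -90), rotate(1, -90)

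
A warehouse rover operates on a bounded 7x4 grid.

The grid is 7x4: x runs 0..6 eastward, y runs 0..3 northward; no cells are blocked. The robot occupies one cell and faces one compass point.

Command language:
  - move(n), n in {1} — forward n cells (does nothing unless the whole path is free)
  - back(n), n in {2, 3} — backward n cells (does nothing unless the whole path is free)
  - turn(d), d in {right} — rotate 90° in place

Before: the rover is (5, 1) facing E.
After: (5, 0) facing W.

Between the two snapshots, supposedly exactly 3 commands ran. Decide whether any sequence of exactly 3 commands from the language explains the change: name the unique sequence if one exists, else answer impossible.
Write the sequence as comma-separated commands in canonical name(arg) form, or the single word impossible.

key: cell and facing (now W) both changed — the 3 commands mix motion and turning
begin: (5, 1) facing E
1. turn(right) → (5, 1) facing S
2. move(1) → (5, 0) facing S
3. turn(right) → (5, 0) facing W
no other 3-command option fits: unique.

turn(right), move(1), turn(right)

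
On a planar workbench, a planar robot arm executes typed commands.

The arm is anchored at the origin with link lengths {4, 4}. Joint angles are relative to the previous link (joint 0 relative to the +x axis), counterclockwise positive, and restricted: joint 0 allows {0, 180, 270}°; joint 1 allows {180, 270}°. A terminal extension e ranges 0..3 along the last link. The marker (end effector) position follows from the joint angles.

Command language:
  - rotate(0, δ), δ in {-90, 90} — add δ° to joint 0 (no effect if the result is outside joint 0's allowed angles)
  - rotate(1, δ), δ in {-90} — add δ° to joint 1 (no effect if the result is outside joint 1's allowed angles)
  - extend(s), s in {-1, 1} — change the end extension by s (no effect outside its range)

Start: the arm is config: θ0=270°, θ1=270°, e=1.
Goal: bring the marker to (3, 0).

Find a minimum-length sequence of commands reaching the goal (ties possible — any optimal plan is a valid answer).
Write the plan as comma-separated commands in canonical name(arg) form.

extend(1), extend(1), rotate(1, -90), rotate(0, -90)

start: config: θ0=270°, θ1=270°, e=1
step 1 (extend(1)): config: θ0=270°, θ1=270°, e=2
step 2 (extend(1)): config: θ0=270°, θ1=270°, e=3
step 3 (rotate(1, -90)): config: θ0=270°, θ1=180°, e=3
step 4 (rotate(0, -90)): config: θ0=180°, θ1=180°, e=3
shorter routes all fall short; 4 is best.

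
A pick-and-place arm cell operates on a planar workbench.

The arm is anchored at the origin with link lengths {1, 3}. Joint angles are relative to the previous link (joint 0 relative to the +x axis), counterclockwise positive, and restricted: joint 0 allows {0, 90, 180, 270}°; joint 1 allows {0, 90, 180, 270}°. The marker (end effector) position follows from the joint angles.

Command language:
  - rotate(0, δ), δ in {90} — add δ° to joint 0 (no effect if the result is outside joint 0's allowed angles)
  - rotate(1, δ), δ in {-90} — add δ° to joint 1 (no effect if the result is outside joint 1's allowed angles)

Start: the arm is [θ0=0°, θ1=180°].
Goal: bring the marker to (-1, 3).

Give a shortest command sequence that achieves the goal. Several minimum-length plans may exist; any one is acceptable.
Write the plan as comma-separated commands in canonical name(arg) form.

rotate(0, 90), rotate(0, 90), rotate(1, -90), rotate(1, -90), rotate(1, -90)

t0: [θ0=0°, θ1=180°]
step 1 (rotate(0, 90)): [θ0=90°, θ1=180°]
step 2 (rotate(0, 90)): [θ0=180°, θ1=180°]
step 3 (rotate(1, -90)): [θ0=180°, θ1=90°]
step 4 (rotate(1, -90)): [θ0=180°, θ1=0°]
step 5 (rotate(1, -90)): [θ0=180°, θ1=270°]
nothing shorter than 5 reaches the goal.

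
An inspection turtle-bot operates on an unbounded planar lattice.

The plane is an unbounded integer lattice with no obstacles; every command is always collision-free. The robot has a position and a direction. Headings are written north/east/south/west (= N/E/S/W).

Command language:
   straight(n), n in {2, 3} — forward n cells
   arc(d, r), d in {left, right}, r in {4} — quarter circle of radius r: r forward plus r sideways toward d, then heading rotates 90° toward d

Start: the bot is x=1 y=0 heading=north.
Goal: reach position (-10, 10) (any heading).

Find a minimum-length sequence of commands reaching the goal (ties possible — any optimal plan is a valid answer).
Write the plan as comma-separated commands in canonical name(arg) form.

from: x=1 y=0 heading=north
t=1 arc(left, 4) ⇒ x=-3 y=4 heading=west
t=2 straight(3) ⇒ x=-6 y=4 heading=west
t=3 arc(right, 4) ⇒ x=-10 y=8 heading=north
t=4 straight(2) ⇒ x=-10 y=10 heading=north
no 3-step plan works, so 4 is optimal.

arc(left, 4), straight(3), arc(right, 4), straight(2)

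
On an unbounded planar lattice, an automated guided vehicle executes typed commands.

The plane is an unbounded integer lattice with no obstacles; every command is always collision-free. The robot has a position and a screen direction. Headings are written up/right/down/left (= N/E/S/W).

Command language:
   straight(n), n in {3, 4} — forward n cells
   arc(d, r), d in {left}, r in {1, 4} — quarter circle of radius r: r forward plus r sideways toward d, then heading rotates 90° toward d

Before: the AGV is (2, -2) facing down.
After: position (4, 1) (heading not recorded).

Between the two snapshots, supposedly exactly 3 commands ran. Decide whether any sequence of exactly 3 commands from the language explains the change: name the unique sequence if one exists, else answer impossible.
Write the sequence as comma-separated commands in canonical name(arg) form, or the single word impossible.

key: running straight(3) before arc(left, 1) would end elsewhere — order is forced
t0: (2, -2) facing down
step 1 (arc(left, 1)): (3, -3) facing right
step 2 (arc(left, 1)): (4, -2) facing up
step 3 (straight(3)): (4, 1) facing up
no rival 3-sequence matches.

arc(left, 1), arc(left, 1), straight(3)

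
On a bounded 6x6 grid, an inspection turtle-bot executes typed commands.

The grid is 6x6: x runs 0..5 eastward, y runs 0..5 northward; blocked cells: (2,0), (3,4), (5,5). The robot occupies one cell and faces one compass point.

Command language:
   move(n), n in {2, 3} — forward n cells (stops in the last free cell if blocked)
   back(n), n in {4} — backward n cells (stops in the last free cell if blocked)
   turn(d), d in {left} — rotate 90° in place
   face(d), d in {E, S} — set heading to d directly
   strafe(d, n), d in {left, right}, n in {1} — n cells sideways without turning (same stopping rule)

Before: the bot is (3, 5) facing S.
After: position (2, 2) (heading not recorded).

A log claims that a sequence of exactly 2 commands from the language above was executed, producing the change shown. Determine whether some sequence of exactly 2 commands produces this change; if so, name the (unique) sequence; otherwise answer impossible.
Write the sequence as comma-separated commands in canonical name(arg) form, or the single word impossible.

key: running move(3) before strafe(right, 1) would end elsewhere — order is forced
from: (3, 5) facing S
step 1 (strafe(right, 1)): (2, 5) facing S
step 2 (move(3)): (2, 2) facing S
all 64 alternatives checked — unique.

strafe(right, 1), move(3)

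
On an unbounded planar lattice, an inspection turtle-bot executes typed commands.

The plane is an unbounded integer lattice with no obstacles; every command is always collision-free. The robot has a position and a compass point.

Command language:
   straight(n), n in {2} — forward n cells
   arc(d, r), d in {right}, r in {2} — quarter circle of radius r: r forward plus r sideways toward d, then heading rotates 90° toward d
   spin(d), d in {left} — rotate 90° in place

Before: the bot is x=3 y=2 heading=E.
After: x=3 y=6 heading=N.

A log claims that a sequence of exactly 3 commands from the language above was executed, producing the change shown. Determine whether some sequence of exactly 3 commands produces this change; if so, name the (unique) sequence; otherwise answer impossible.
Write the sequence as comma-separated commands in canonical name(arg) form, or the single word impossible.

spin(left), straight(2), straight(2)

key: running straight(2) before spin(left) would end elsewhere — order is forced
start: x=3 y=2 heading=E
t=1 spin(left) ⇒ x=3 y=2 heading=N
t=2 straight(2) ⇒ x=3 y=4 heading=N
t=3 straight(2) ⇒ x=3 y=6 heading=N
no other 3-command option fits: unique.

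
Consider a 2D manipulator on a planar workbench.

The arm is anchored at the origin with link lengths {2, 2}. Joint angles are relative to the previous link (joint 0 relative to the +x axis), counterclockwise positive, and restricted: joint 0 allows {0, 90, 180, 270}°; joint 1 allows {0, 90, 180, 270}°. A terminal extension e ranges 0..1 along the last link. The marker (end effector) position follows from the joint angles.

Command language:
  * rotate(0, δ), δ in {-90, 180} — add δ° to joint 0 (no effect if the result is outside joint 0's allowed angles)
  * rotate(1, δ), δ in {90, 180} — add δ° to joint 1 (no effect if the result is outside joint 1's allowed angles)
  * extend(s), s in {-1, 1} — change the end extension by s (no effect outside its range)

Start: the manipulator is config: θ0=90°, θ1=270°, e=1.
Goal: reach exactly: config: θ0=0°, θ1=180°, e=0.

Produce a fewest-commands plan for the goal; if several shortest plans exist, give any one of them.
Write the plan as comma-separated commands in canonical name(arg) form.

rotate(1, 180), extend(-1), rotate(0, -90), rotate(1, 90)

from: config: θ0=90°, θ1=270°, e=1
1. rotate(1, 180) → config: θ0=90°, θ1=90°, e=1
2. extend(-1) → config: θ0=90°, θ1=90°, e=0
3. rotate(0, -90) → config: θ0=0°, θ1=90°, e=0
4. rotate(1, 90) → config: θ0=0°, θ1=180°, e=0
shorter routes all fall short; 4 is best.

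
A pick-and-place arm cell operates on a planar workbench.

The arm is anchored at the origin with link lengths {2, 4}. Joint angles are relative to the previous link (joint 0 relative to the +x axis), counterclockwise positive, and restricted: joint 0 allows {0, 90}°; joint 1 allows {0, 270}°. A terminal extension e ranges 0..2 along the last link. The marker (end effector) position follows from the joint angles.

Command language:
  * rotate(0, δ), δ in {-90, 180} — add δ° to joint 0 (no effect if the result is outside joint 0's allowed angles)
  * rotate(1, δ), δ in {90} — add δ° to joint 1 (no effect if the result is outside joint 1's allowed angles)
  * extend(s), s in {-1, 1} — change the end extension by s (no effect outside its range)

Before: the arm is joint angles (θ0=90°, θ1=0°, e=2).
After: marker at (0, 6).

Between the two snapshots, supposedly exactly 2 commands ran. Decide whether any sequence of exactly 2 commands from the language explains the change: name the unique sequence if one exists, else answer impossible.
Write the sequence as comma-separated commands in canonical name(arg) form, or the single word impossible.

t0: joint angles (θ0=90°, θ1=0°, e=2)
1. extend(-1) → joint angles (θ0=90°, θ1=0°, e=1)
2. extend(-1) → joint angles (θ0=90°, θ1=0°, e=0)
no other 2-command option fits: unique.

extend(-1), extend(-1)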